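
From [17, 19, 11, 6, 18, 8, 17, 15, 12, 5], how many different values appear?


List all unique values:
Distinct values: [5, 6, 8, 11, 12, 15, 17, 18, 19]
Count = 9
Final answer: 9


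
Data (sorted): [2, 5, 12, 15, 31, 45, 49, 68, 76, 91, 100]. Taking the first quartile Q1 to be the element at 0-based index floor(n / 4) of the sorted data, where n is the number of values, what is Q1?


The list has n = 11 elements.
Q1 index = floor(11 / 4) = floor(2.75) = 2
Counting from index 0 in the sorted data, the element at index 2 is 12.
Final answer: 12


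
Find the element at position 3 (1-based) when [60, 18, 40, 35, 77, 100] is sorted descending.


Sort descending: [100, 77, 60, 40, 35, 18]
The 3rd element (1-indexed) is at index 2.
Value = 60
Final answer: 60


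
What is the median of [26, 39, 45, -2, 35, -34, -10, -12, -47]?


First, sort the list: [-47, -34, -12, -10, -2, 26, 35, 39, 45]
The list has 9 elements (odd count).
The middle index is 4 (0-based), and the element there is -2.
Final answer: -2


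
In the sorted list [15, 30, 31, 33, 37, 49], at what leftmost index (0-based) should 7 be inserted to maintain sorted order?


List is sorted: [15, 30, 31, 33, 37, 49]
We need the leftmost position where 7 can be inserted, i.e. the first index whose element is >= 7 (or the end of the list if none is).
Binary search with low=0, high=6 (0-based indices):
  low=0, high=6, mid=3: a[3]=33 >= 7, so high = 3
  low=0, high=3, mid=1: a[1]=30 >= 7, so high = 1
  low=0, high=1, mid=0: a[0]=15 >= 7, so high = 0
Now low = high = 0, so the insertion index is 0.
Final answer: 0


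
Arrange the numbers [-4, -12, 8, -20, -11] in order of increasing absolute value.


Compute absolute values:
  |-4| = 4
  |-12| = 12
  |8| = 8
  |-20| = 20
  |-11| = 11
Absolute values in increasing order: 4 < 8 < 11 < 12 < 20
Listing the original numbers in that order gives the answer.
Final answer: [-4, 8, -11, -12, -20]


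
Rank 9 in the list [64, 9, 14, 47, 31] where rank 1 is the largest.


Sort descending: [64, 47, 31, 14, 9]
Find 9 in the sorted list.
9 is at position 5.
Final answer: 5


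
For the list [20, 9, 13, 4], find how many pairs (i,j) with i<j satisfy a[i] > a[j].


For each element, count the later elements that are smaller than it:
  20 (index 0): smaller elements after it = [9, 13, 4] -> 3
  9 (index 1): smaller elements after it = [4] -> 1
  13 (index 2): smaller elements after it = [4] -> 1
Total inversions = 3 + 1 + 1 = 5
Final answer: 5


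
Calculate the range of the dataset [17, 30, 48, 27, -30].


Maximum value: 48
Minimum value: -30
Range = 48 - (-30) = 78
Final answer: 78


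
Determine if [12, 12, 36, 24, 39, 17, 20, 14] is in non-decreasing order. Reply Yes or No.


Check consecutive pairs:
  12 <= 12? True
  12 <= 36? True
  36 <= 24? False
  24 <= 39? True
  39 <= 17? False
  17 <= 20? True
  20 <= 14? False
3 consecutive pair(s) are out of order, so the list is not sorted.
Final answer: No


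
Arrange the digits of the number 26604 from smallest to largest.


The number 26604 has digits: 2, 6, 6, 0, 4
Sorted: 0, 2, 4, 6, 6
Joining the sorted digits gives the result.
Final answer: 02466


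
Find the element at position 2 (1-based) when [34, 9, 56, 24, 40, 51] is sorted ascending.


Sort ascending: [9, 24, 34, 40, 51, 56]
The 2nd element (1-indexed) is at index 1.
Value = 24
Final answer: 24


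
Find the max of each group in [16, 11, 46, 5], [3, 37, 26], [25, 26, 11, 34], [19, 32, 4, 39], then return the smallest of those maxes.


Find max of each group:
  Group 1: [16, 11, 46, 5] -> max = 46
  Group 2: [3, 37, 26] -> max = 37
  Group 3: [25, 26, 11, 34] -> max = 34
  Group 4: [19, 32, 4, 39] -> max = 39
Maxes: [46, 37, 34, 39]
Minimum of maxes = 34
Final answer: 34


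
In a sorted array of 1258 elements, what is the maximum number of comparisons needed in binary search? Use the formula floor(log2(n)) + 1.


Binary search halves the search space each step.
Maximum comparisons = floor(log2(1258)) + 1
log2(1258) = 10.2969
floor(log2(1258)) = 10, so 10 + 1 = 11
Final answer: 11


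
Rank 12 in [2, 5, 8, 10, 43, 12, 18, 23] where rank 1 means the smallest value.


Sort ascending: [2, 5, 8, 10, 12, 18, 23, 43]
Find 12 in the sorted list.
12 is at position 5 (1-indexed).
Final answer: 5


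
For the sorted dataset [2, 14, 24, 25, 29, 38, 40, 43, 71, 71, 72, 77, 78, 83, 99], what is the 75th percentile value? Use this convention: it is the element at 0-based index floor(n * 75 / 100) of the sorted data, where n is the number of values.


The dataset has n = 15 elements.
Index = floor(15 * 75 / 100) = floor(1125 / 100) = floor(11.25) = 11
Counting from index 0 in the sorted data, the element at index 11 is 77.
Final answer: 77


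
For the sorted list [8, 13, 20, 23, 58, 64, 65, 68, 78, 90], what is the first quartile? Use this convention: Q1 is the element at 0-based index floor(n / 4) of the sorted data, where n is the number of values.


The list has n = 10 elements.
Q1 index = floor(10 / 4) = floor(2.5) = 2
Counting from index 0 in the sorted data, the element at index 2 is 20.
Final answer: 20


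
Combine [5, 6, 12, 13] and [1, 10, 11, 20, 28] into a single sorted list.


List A: [5, 6, 12, 13]
List B: [1, 10, 11, 20, 28]
Repeatedly compare the front elements and take the smaller:
  5 vs 1 -> take 1
  5 vs 10 -> take 5
  6 vs 10 -> take 6
  12 vs 10 -> take 10
  12 vs 11 -> take 11
  12 vs 20 -> take 12
  13 vs 20 -> take 13
  A is exhausted; append the rest of B: [20, 28]
Final answer: [1, 5, 6, 10, 11, 12, 13, 20, 28]


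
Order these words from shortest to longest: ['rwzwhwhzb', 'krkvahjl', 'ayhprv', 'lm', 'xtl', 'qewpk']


Compute lengths:
  'rwzwhwhzb' has length 9
  'krkvahjl' has length 8
  'ayhprv' has length 6
  'lm' has length 2
  'xtl' has length 3
  'qewpk' has length 5
Lengths in increasing order: 2 < 3 < 5 < 6 < 8 < 9
Listing the words in that order gives the answer.
Final answer: ['lm', 'xtl', 'qewpk', 'ayhprv', 'krkvahjl', 'rwzwhwhzb']


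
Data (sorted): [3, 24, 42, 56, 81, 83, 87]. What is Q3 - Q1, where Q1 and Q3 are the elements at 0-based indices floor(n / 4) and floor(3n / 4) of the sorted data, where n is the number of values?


The data has n = 7 elements.
Q1 index = floor(7 / 4) = floor(1.75) = 1; Q3 index = floor(3 * 7 / 4) = floor(5.25) = 5
Q1 = element at index 1 = 24
Q3 = element at index 5 = 83
IQR = 83 - 24 = 59
Final answer: 59


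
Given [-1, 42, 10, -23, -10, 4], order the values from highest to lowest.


Original list: [-1, 42, 10, -23, -10, 4]
Repeatedly take the largest remaining element:
  Remaining [-1, 42, 10, -23, -10, 4] -> largest is 42
  Remaining [-1, 10, -23, -10, 4] -> largest is 10
  Remaining [-1, -23, -10, 4] -> largest is 4
  Remaining [-1, -23, -10] -> largest is -1
  Remaining [-23, -10] -> largest is -10
  Remaining [-23] -> largest is -23
Collecting the picks in order gives the descending list.
Final answer: [42, 10, 4, -1, -10, -23]


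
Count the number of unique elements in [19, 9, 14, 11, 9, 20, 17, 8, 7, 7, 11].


List all unique values:
Distinct values: [7, 8, 9, 11, 14, 17, 19, 20]
Count = 8
Final answer: 8


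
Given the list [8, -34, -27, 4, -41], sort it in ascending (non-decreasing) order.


Original list: [8, -34, -27, 4, -41]
Repeatedly take the smallest remaining element:
  Remaining [8, -34, -27, 4, -41] -> smallest is -41
  Remaining [8, -34, -27, 4] -> smallest is -34
  Remaining [8, -27, 4] -> smallest is -27
  Remaining [8, 4] -> smallest is 4
  Remaining [8] -> smallest is 8
Collecting the picks in order gives the sorted list.
Final answer: [-41, -34, -27, 4, 8]


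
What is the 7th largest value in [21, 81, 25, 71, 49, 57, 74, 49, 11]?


Sort descending: [81, 74, 71, 57, 49, 49, 25, 21, 11]
The 7th element (1-indexed) is at index 6.
Value = 25
Final answer: 25


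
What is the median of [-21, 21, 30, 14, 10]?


First, sort the list: [-21, 10, 14, 21, 30]
The list has 5 elements (odd count).
The middle index is 2 (0-based), and the element there is 14.
Final answer: 14


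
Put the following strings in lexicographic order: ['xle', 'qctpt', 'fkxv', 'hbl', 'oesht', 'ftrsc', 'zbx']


Compare strings character by character (the first differing letter decides):
  'fkxv' < 'ftrsc' since 'k' < 't' at position 2
  'ftrsc' < 'hbl' since 'f' < 'h' at position 1
  'hbl' < 'oesht' since 'h' < 'o' at position 1
  'oesht' < 'qctpt' since 'o' < 'q' at position 1
  'qctpt' < 'xle' since 'q' < 'x' at position 1
  'xle' < 'zbx' since 'x' < 'z' at position 1
Chaining these comparisons gives the alphabetical order.
Final answer: ['fkxv', 'ftrsc', 'hbl', 'oesht', 'qctpt', 'xle', 'zbx']


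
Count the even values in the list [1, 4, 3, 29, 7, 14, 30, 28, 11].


Check each element:
  1 is odd
  4 is even
  3 is odd
  29 is odd
  7 is odd
  14 is even
  30 is even
  28 is even
  11 is odd
Evens: [4, 14, 30, 28]
Count of evens = 4
Final answer: 4


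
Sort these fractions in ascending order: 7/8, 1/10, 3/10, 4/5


Convert to decimal for comparison:
  7/8 = 0.875
  1/10 = 0.1
  3/10 = 0.3
  4/5 = 0.8
Decimals in increasing order: 0.1 < 0.3 < 0.8 < 0.875
Writing each back as its fraction gives the sorted order.
Final answer: 1/10, 3/10, 4/5, 7/8


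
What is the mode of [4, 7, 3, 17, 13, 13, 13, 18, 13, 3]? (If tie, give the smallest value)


Count the frequency of each value:
  3 appears 2 time(s)
  4 appears 1 time(s)
  7 appears 1 time(s)
  13 appears 4 time(s)
  17 appears 1 time(s)
  18 appears 1 time(s)
Maximum frequency is 4.
Only 13 reaches that frequency, so it is the mode.
Final answer: 13


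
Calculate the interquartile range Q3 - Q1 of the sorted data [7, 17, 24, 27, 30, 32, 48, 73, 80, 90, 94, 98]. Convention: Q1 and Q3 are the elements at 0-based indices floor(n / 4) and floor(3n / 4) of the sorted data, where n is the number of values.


The data has n = 12 elements.
Q1 index = floor(12 / 4) = floor(3) = 3; Q3 index = floor(3 * 12 / 4) = floor(9) = 9
Q1 = element at index 3 = 27
Q3 = element at index 9 = 90
IQR = 90 - 27 = 63
Final answer: 63


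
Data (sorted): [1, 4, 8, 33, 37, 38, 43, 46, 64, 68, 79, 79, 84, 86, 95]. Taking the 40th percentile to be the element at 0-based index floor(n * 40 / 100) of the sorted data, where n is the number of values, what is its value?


The dataset has n = 15 elements.
Index = floor(15 * 40 / 100) = floor(600 / 100) = floor(6) = 6
Counting from index 0 in the sorted data, the element at index 6 is 43.
Final answer: 43


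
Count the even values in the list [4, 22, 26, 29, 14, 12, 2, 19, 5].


Check each element:
  4 is even
  22 is even
  26 is even
  29 is odd
  14 is even
  12 is even
  2 is even
  19 is odd
  5 is odd
Evens: [4, 22, 26, 14, 12, 2]
Count of evens = 6
Final answer: 6


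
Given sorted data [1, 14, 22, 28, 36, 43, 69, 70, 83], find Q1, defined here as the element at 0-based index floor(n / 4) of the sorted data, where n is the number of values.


The list has n = 9 elements.
Q1 index = floor(9 / 4) = floor(2.25) = 2
Counting from index 0 in the sorted data, the element at index 2 is 22.
Final answer: 22


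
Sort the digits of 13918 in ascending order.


The number 13918 has digits: 1, 3, 9, 1, 8
Sorted: 1, 1, 3, 8, 9
Joining the sorted digits gives the result.
Final answer: 11389


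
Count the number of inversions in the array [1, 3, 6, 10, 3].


For each element, count the later elements that are smaller than it:
  1 (index 0): smaller elements after it = [] -> 0
  3 (index 1): smaller elements after it = [] -> 0
  6 (index 2): smaller elements after it = [3] -> 1
  10 (index 3): smaller elements after it = [3] -> 1
Total inversions = 0 + 0 + 1 + 1 = 2
Final answer: 2


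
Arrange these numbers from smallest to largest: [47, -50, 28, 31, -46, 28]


Original list: [47, -50, 28, 31, -46, 28]
Repeatedly take the smallest remaining element:
  Remaining [47, -50, 28, 31, -46, 28] -> smallest is -50
  Remaining [47, 28, 31, -46, 28] -> smallest is -46
  Remaining [47, 28, 31, 28] -> smallest is 28
  Remaining [47, 31, 28] -> smallest is 28
  Remaining [47, 31] -> smallest is 31
  Remaining [47] -> smallest is 47
Collecting the picks in order gives the sorted list.
Final answer: [-50, -46, 28, 28, 31, 47]


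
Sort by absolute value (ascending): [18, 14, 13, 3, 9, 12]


Compute absolute values:
  |18| = 18
  |14| = 14
  |13| = 13
  |3| = 3
  |9| = 9
  |12| = 12
Absolute values in increasing order: 3 < 9 < 12 < 13 < 14 < 18
Listing the original numbers in that order gives the answer.
Final answer: [3, 9, 12, 13, 14, 18]


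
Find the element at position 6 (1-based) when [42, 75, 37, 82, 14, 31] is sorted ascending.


Sort ascending: [14, 31, 37, 42, 75, 82]
The 6th element (1-indexed) is at index 5.
Value = 82
Final answer: 82


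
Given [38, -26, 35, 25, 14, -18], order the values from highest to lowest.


Original list: [38, -26, 35, 25, 14, -18]
Repeatedly take the largest remaining element:
  Remaining [38, -26, 35, 25, 14, -18] -> largest is 38
  Remaining [-26, 35, 25, 14, -18] -> largest is 35
  Remaining [-26, 25, 14, -18] -> largest is 25
  Remaining [-26, 14, -18] -> largest is 14
  Remaining [-26, -18] -> largest is -18
  Remaining [-26] -> largest is -26
Collecting the picks in order gives the descending list.
Final answer: [38, 35, 25, 14, -18, -26]


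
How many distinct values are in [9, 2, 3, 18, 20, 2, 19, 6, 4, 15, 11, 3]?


List all unique values:
Distinct values: [2, 3, 4, 6, 9, 11, 15, 18, 19, 20]
Count = 10
Final answer: 10


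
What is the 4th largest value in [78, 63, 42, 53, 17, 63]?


Sort descending: [78, 63, 63, 53, 42, 17]
The 4th element (1-indexed) is at index 3.
Value = 53
Final answer: 53


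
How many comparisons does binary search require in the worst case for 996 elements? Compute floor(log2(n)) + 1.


Binary search halves the search space each step.
Maximum comparisons = floor(log2(996)) + 1
log2(996) = 9.96
floor(log2(996)) = 9, so 9 + 1 = 10
Final answer: 10


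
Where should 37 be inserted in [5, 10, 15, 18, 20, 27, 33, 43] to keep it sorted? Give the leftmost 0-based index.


List is sorted: [5, 10, 15, 18, 20, 27, 33, 43]
We need the leftmost position where 37 can be inserted, i.e. the first index whose element is >= 37 (or the end of the list if none is).
Binary search with low=0, high=8 (0-based indices):
  low=0, high=8, mid=4: a[4]=20 < 37, so low = 5
  low=5, high=8, mid=6: a[6]=33 < 37, so low = 7
  low=7, high=8, mid=7: a[7]=43 >= 37, so high = 7
Now low = high = 7, so the insertion index is 7.
Final answer: 7


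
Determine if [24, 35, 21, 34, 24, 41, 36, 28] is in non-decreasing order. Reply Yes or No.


Check consecutive pairs:
  24 <= 35? True
  35 <= 21? False
  21 <= 34? True
  34 <= 24? False
  24 <= 41? True
  41 <= 36? False
  36 <= 28? False
4 consecutive pair(s) are out of order, so the list is not sorted.
Final answer: No


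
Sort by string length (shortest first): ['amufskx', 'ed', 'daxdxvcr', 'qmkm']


Compute lengths:
  'amufskx' has length 7
  'ed' has length 2
  'daxdxvcr' has length 8
  'qmkm' has length 4
Lengths in increasing order: 2 < 4 < 7 < 8
Listing the words in that order gives the answer.
Final answer: ['ed', 'qmkm', 'amufskx', 'daxdxvcr']


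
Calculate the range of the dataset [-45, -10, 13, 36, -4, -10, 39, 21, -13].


Maximum value: 39
Minimum value: -45
Range = 39 - (-45) = 84
Final answer: 84


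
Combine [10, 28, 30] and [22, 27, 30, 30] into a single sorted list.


List A: [10, 28, 30]
List B: [22, 27, 30, 30]
Repeatedly compare the front elements and take the smaller:
  10 vs 22 -> take 10
  28 vs 22 -> take 22
  28 vs 27 -> take 27
  28 vs 30 -> take 28
  30 vs 30 -> take 30
  A is exhausted; append the rest of B: [30, 30]
Final answer: [10, 22, 27, 28, 30, 30, 30]


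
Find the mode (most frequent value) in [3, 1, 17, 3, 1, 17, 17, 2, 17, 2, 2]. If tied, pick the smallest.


Count the frequency of each value:
  1 appears 2 time(s)
  2 appears 3 time(s)
  3 appears 2 time(s)
  17 appears 4 time(s)
Maximum frequency is 4.
Only 17 reaches that frequency, so it is the mode.
Final answer: 17


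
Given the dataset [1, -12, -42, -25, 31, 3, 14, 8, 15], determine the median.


First, sort the list: [-42, -25, -12, 1, 3, 8, 14, 15, 31]
The list has 9 elements (odd count).
The middle index is 4 (0-based), and the element there is 3.
Final answer: 3


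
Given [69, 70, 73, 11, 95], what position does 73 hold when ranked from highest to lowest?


Sort descending: [95, 73, 70, 69, 11]
Find 73 in the sorted list.
73 is at position 2.
Final answer: 2


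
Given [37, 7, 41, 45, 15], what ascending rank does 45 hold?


Sort ascending: [7, 15, 37, 41, 45]
Find 45 in the sorted list.
45 is at position 5 (1-indexed).
Final answer: 5


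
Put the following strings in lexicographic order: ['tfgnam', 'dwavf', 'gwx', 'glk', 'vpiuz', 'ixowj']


Compare strings character by character (the first differing letter decides):
  'dwavf' < 'glk' since 'd' < 'g' at position 1
  'glk' < 'gwx' since 'l' < 'w' at position 2
  'gwx' < 'ixowj' since 'g' < 'i' at position 1
  'ixowj' < 'tfgnam' since 'i' < 't' at position 1
  'tfgnam' < 'vpiuz' since 't' < 'v' at position 1
Chaining these comparisons gives the alphabetical order.
Final answer: ['dwavf', 'glk', 'gwx', 'ixowj', 'tfgnam', 'vpiuz']


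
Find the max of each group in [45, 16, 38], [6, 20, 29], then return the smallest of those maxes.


Find max of each group:
  Group 1: [45, 16, 38] -> max = 45
  Group 2: [6, 20, 29] -> max = 29
Maxes: [45, 29]
Minimum of maxes = 29
Final answer: 29


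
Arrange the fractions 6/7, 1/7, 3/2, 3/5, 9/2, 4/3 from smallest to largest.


Convert to decimal for comparison:
  6/7 = 0.8571
  1/7 = 0.1429
  3/2 = 1.5
  3/5 = 0.6
  9/2 = 4.5
  4/3 = 1.3333
Decimals in increasing order: 0.1429 < 0.6 < 0.8571 < 1.3333 < 1.5 < 4.5
Writing each back as its fraction gives the sorted order.
Final answer: 1/7, 3/5, 6/7, 4/3, 3/2, 9/2


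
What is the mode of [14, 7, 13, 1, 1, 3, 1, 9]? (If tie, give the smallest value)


Count the frequency of each value:
  1 appears 3 time(s)
  3 appears 1 time(s)
  7 appears 1 time(s)
  9 appears 1 time(s)
  13 appears 1 time(s)
  14 appears 1 time(s)
Maximum frequency is 3.
Only 1 reaches that frequency, so it is the mode.
Final answer: 1


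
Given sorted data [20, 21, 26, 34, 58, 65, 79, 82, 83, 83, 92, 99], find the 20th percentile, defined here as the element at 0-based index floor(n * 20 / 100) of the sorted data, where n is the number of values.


The dataset has n = 12 elements.
Index = floor(12 * 20 / 100) = floor(240 / 100) = floor(2.4) = 2
Counting from index 0 in the sorted data, the element at index 2 is 26.
Final answer: 26


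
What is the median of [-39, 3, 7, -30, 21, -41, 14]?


First, sort the list: [-41, -39, -30, 3, 7, 14, 21]
The list has 7 elements (odd count).
The middle index is 3 (0-based), and the element there is 3.
Final answer: 3


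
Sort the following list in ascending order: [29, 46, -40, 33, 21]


Original list: [29, 46, -40, 33, 21]
Repeatedly take the smallest remaining element:
  Remaining [29, 46, -40, 33, 21] -> smallest is -40
  Remaining [29, 46, 33, 21] -> smallest is 21
  Remaining [29, 46, 33] -> smallest is 29
  Remaining [46, 33] -> smallest is 33
  Remaining [46] -> smallest is 46
Collecting the picks in order gives the sorted list.
Final answer: [-40, 21, 29, 33, 46]


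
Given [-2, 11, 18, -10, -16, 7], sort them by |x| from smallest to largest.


Compute absolute values:
  |-2| = 2
  |11| = 11
  |18| = 18
  |-10| = 10
  |-16| = 16
  |7| = 7
Absolute values in increasing order: 2 < 7 < 10 < 11 < 16 < 18
Listing the original numbers in that order gives the answer.
Final answer: [-2, 7, -10, 11, -16, 18]


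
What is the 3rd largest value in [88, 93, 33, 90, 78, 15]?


Sort descending: [93, 90, 88, 78, 33, 15]
The 3rd element (1-indexed) is at index 2.
Value = 88
Final answer: 88


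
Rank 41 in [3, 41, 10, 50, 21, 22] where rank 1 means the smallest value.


Sort ascending: [3, 10, 21, 22, 41, 50]
Find 41 in the sorted list.
41 is at position 5 (1-indexed).
Final answer: 5


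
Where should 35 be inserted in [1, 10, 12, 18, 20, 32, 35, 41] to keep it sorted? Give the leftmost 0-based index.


List is sorted: [1, 10, 12, 18, 20, 32, 35, 41]
We need the leftmost position where 35 can be inserted, i.e. the first index whose element is >= 35 (or the end of the list if none is).
Binary search with low=0, high=8 (0-based indices):
  low=0, high=8, mid=4: a[4]=20 < 35, so low = 5
  low=5, high=8, mid=6: a[6]=35 >= 35, so high = 6
  low=5, high=6, mid=5: a[5]=32 < 35, so low = 6
Now low = high = 6, so the insertion index is 6.
Final answer: 6


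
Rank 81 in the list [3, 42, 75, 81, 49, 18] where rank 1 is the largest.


Sort descending: [81, 75, 49, 42, 18, 3]
Find 81 in the sorted list.
81 is at position 1.
Final answer: 1


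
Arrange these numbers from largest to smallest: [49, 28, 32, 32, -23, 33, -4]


Original list: [49, 28, 32, 32, -23, 33, -4]
Repeatedly take the largest remaining element:
  Remaining [49, 28, 32, 32, -23, 33, -4] -> largest is 49
  Remaining [28, 32, 32, -23, 33, -4] -> largest is 33
  Remaining [28, 32, 32, -23, -4] -> largest is 32
  Remaining [28, 32, -23, -4] -> largest is 32
  Remaining [28, -23, -4] -> largest is 28
  Remaining [-23, -4] -> largest is -4
  Remaining [-23] -> largest is -23
Collecting the picks in order gives the descending list.
Final answer: [49, 33, 32, 32, 28, -4, -23]


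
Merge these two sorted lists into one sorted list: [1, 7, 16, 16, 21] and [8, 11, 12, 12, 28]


List A: [1, 7, 16, 16, 21]
List B: [8, 11, 12, 12, 28]
Repeatedly compare the front elements and take the smaller:
  1 vs 8 -> take 1
  7 vs 8 -> take 7
  16 vs 8 -> take 8
  16 vs 11 -> take 11
  16 vs 12 -> take 12
  16 vs 12 -> take 12
  16 vs 28 -> take 16
  16 vs 28 -> take 16
  21 vs 28 -> take 21
  A is exhausted; append the rest of B: [28]
Final answer: [1, 7, 8, 11, 12, 12, 16, 16, 21, 28]


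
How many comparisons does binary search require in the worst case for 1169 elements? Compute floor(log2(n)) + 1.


Binary search halves the search space each step.
Maximum comparisons = floor(log2(1169)) + 1
log2(1169) = 10.1911
floor(log2(1169)) = 10, so 10 + 1 = 11
Final answer: 11


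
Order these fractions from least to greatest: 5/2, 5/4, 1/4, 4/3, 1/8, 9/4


Convert to decimal for comparison:
  5/2 = 2.5
  5/4 = 1.25
  1/4 = 0.25
  4/3 = 1.3333
  1/8 = 0.125
  9/4 = 2.25
Decimals in increasing order: 0.125 < 0.25 < 1.25 < 1.3333 < 2.25 < 2.5
Writing each back as its fraction gives the sorted order.
Final answer: 1/8, 1/4, 5/4, 4/3, 9/4, 5/2


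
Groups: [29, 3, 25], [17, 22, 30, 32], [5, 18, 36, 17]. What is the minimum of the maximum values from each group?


Find max of each group:
  Group 1: [29, 3, 25] -> max = 29
  Group 2: [17, 22, 30, 32] -> max = 32
  Group 3: [5, 18, 36, 17] -> max = 36
Maxes: [29, 32, 36]
Minimum of maxes = 29
Final answer: 29


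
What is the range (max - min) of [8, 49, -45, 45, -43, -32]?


Maximum value: 49
Minimum value: -45
Range = 49 - (-45) = 94
Final answer: 94


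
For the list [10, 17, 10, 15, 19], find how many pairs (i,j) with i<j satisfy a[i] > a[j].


For each element, count the later elements that are smaller than it:
  10 (index 0): smaller elements after it = [] -> 0
  17 (index 1): smaller elements after it = [10, 15] -> 2
  10 (index 2): smaller elements after it = [] -> 0
  15 (index 3): smaller elements after it = [] -> 0
Total inversions = 0 + 2 + 0 + 0 = 2
Final answer: 2


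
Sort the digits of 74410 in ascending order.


The number 74410 has digits: 7, 4, 4, 1, 0
Sorted: 0, 1, 4, 4, 7
Joining the sorted digits gives the result.
Final answer: 01447


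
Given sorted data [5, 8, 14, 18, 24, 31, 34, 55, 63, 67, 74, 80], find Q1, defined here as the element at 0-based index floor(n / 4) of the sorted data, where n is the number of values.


The list has n = 12 elements.
Q1 index = floor(12 / 4) = floor(3) = 3
Counting from index 0 in the sorted data, the element at index 3 is 18.
Final answer: 18


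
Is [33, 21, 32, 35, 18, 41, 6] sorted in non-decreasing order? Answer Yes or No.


Check consecutive pairs:
  33 <= 21? False
  21 <= 32? True
  32 <= 35? True
  35 <= 18? False
  18 <= 41? True
  41 <= 6? False
3 consecutive pair(s) are out of order, so the list is not sorted.
Final answer: No


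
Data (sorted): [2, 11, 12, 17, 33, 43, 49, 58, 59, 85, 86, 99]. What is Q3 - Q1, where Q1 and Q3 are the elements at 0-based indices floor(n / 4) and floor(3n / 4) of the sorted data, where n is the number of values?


The data has n = 12 elements.
Q1 index = floor(12 / 4) = floor(3) = 3; Q3 index = floor(3 * 12 / 4) = floor(9) = 9
Q1 = element at index 3 = 17
Q3 = element at index 9 = 85
IQR = 85 - 17 = 68
Final answer: 68


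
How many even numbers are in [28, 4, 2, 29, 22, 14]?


Check each element:
  28 is even
  4 is even
  2 is even
  29 is odd
  22 is even
  14 is even
Evens: [28, 4, 2, 22, 14]
Count of evens = 5
Final answer: 5


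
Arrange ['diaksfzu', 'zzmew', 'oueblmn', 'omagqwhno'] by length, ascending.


Compute lengths:
  'diaksfzu' has length 8
  'zzmew' has length 5
  'oueblmn' has length 7
  'omagqwhno' has length 9
Lengths in increasing order: 5 < 7 < 8 < 9
Listing the words in that order gives the answer.
Final answer: ['zzmew', 'oueblmn', 'diaksfzu', 'omagqwhno']


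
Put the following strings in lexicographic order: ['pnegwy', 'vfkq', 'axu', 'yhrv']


Compare strings character by character (the first differing letter decides):
  'axu' < 'pnegwy' since 'a' < 'p' at position 1
  'pnegwy' < 'vfkq' since 'p' < 'v' at position 1
  'vfkq' < 'yhrv' since 'v' < 'y' at position 1
Chaining these comparisons gives the alphabetical order.
Final answer: ['axu', 'pnegwy', 'vfkq', 'yhrv']


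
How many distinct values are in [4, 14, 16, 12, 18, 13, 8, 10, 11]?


List all unique values:
Distinct values: [4, 8, 10, 11, 12, 13, 14, 16, 18]
Count = 9
Final answer: 9


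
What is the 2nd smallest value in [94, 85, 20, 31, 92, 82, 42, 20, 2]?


Sort ascending: [2, 20, 20, 31, 42, 82, 85, 92, 94]
The 2nd element (1-indexed) is at index 1.
Value = 20
Final answer: 20


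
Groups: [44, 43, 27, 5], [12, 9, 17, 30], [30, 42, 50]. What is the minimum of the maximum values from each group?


Find max of each group:
  Group 1: [44, 43, 27, 5] -> max = 44
  Group 2: [12, 9, 17, 30] -> max = 30
  Group 3: [30, 42, 50] -> max = 50
Maxes: [44, 30, 50]
Minimum of maxes = 30
Final answer: 30


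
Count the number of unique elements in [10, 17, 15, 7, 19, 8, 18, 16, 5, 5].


List all unique values:
Distinct values: [5, 7, 8, 10, 15, 16, 17, 18, 19]
Count = 9
Final answer: 9


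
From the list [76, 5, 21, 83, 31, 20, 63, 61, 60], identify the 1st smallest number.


Sort ascending: [5, 20, 21, 31, 60, 61, 63, 76, 83]
The 1st element (1-indexed) is at index 0.
Value = 5
Final answer: 5


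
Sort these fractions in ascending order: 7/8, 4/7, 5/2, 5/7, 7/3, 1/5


Convert to decimal for comparison:
  7/8 = 0.875
  4/7 = 0.5714
  5/2 = 2.5
  5/7 = 0.7143
  7/3 = 2.3333
  1/5 = 0.2
Decimals in increasing order: 0.2 < 0.5714 < 0.7143 < 0.875 < 2.3333 < 2.5
Writing each back as its fraction gives the sorted order.
Final answer: 1/5, 4/7, 5/7, 7/8, 7/3, 5/2


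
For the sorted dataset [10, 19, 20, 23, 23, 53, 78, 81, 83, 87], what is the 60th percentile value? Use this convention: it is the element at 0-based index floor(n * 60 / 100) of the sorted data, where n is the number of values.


The dataset has n = 10 elements.
Index = floor(10 * 60 / 100) = floor(600 / 100) = floor(6) = 6
Counting from index 0 in the sorted data, the element at index 6 is 78.
Final answer: 78


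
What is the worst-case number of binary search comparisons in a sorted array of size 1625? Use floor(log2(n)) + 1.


Binary search halves the search space each step.
Maximum comparisons = floor(log2(1625)) + 1
log2(1625) = 10.6662
floor(log2(1625)) = 10, so 10 + 1 = 11
Final answer: 11


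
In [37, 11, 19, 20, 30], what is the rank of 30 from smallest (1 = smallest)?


Sort ascending: [11, 19, 20, 30, 37]
Find 30 in the sorted list.
30 is at position 4 (1-indexed).
Final answer: 4


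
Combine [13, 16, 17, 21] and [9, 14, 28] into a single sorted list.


List A: [13, 16, 17, 21]
List B: [9, 14, 28]
Repeatedly compare the front elements and take the smaller:
  13 vs 9 -> take 9
  13 vs 14 -> take 13
  16 vs 14 -> take 14
  16 vs 28 -> take 16
  17 vs 28 -> take 17
  21 vs 28 -> take 21
  A is exhausted; append the rest of B: [28]
Final answer: [9, 13, 14, 16, 17, 21, 28]


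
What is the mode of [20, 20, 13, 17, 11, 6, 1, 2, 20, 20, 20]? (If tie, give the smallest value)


Count the frequency of each value:
  1 appears 1 time(s)
  2 appears 1 time(s)
  6 appears 1 time(s)
  11 appears 1 time(s)
  13 appears 1 time(s)
  17 appears 1 time(s)
  20 appears 5 time(s)
Maximum frequency is 5.
Only 20 reaches that frequency, so it is the mode.
Final answer: 20


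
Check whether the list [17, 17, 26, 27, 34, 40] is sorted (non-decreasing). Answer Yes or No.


Check consecutive pairs:
  17 <= 17? True
  17 <= 26? True
  26 <= 27? True
  27 <= 34? True
  34 <= 40? True
Every consecutive pair is in order, so the list is non-decreasing.
Final answer: Yes


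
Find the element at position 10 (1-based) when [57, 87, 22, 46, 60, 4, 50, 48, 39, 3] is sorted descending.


Sort descending: [87, 60, 57, 50, 48, 46, 39, 22, 4, 3]
The 10th element (1-indexed) is at index 9.
Value = 3
Final answer: 3


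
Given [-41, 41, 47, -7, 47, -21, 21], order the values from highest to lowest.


Original list: [-41, 41, 47, -7, 47, -21, 21]
Repeatedly take the largest remaining element:
  Remaining [-41, 41, 47, -7, 47, -21, 21] -> largest is 47
  Remaining [-41, 41, -7, 47, -21, 21] -> largest is 47
  Remaining [-41, 41, -7, -21, 21] -> largest is 41
  Remaining [-41, -7, -21, 21] -> largest is 21
  Remaining [-41, -7, -21] -> largest is -7
  Remaining [-41, -21] -> largest is -21
  Remaining [-41] -> largest is -41
Collecting the picks in order gives the descending list.
Final answer: [47, 47, 41, 21, -7, -21, -41]


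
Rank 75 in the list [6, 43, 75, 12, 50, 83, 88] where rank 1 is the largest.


Sort descending: [88, 83, 75, 50, 43, 12, 6]
Find 75 in the sorted list.
75 is at position 3.
Final answer: 3


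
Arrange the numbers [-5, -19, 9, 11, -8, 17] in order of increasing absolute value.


Compute absolute values:
  |-5| = 5
  |-19| = 19
  |9| = 9
  |11| = 11
  |-8| = 8
  |17| = 17
Absolute values in increasing order: 5 < 8 < 9 < 11 < 17 < 19
Listing the original numbers in that order gives the answer.
Final answer: [-5, -8, 9, 11, 17, -19]


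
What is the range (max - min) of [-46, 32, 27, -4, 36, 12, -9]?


Maximum value: 36
Minimum value: -46
Range = 36 - (-46) = 82
Final answer: 82


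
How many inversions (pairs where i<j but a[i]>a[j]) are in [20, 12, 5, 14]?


For each element, count the later elements that are smaller than it:
  20 (index 0): smaller elements after it = [12, 5, 14] -> 3
  12 (index 1): smaller elements after it = [5] -> 1
  5 (index 2): smaller elements after it = [] -> 0
Total inversions = 3 + 1 + 0 = 4
Final answer: 4


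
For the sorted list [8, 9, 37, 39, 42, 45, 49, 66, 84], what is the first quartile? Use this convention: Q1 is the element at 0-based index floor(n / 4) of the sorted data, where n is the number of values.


The list has n = 9 elements.
Q1 index = floor(9 / 4) = floor(2.25) = 2
Counting from index 0 in the sorted data, the element at index 2 is 37.
Final answer: 37


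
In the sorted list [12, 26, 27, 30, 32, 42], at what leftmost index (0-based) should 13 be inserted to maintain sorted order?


List is sorted: [12, 26, 27, 30, 32, 42]
We need the leftmost position where 13 can be inserted, i.e. the first index whose element is >= 13 (or the end of the list if none is).
Binary search with low=0, high=6 (0-based indices):
  low=0, high=6, mid=3: a[3]=30 >= 13, so high = 3
  low=0, high=3, mid=1: a[1]=26 >= 13, so high = 1
  low=0, high=1, mid=0: a[0]=12 < 13, so low = 1
Now low = high = 1, so the insertion index is 1.
Final answer: 1


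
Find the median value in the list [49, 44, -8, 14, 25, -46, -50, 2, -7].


First, sort the list: [-50, -46, -8, -7, 2, 14, 25, 44, 49]
The list has 9 elements (odd count).
The middle index is 4 (0-based), and the element there is 2.
Final answer: 2


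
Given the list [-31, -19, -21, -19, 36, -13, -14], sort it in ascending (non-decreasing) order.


Original list: [-31, -19, -21, -19, 36, -13, -14]
Repeatedly take the smallest remaining element:
  Remaining [-31, -19, -21, -19, 36, -13, -14] -> smallest is -31
  Remaining [-19, -21, -19, 36, -13, -14] -> smallest is -21
  Remaining [-19, -19, 36, -13, -14] -> smallest is -19
  Remaining [-19, 36, -13, -14] -> smallest is -19
  Remaining [36, -13, -14] -> smallest is -14
  Remaining [36, -13] -> smallest is -13
  Remaining [36] -> smallest is 36
Collecting the picks in order gives the sorted list.
Final answer: [-31, -21, -19, -19, -14, -13, 36]


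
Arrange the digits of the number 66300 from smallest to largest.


The number 66300 has digits: 6, 6, 3, 0, 0
Sorted: 0, 0, 3, 6, 6
Joining the sorted digits gives the result.
Final answer: 00366


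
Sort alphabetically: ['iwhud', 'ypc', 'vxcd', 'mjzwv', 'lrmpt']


Compare strings character by character (the first differing letter decides):
  'iwhud' < 'lrmpt' since 'i' < 'l' at position 1
  'lrmpt' < 'mjzwv' since 'l' < 'm' at position 1
  'mjzwv' < 'vxcd' since 'm' < 'v' at position 1
  'vxcd' < 'ypc' since 'v' < 'y' at position 1
Chaining these comparisons gives the alphabetical order.
Final answer: ['iwhud', 'lrmpt', 'mjzwv', 'vxcd', 'ypc']


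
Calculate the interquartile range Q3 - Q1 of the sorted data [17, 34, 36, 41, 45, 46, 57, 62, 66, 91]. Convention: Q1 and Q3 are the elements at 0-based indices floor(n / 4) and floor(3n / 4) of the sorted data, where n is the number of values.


The data has n = 10 elements.
Q1 index = floor(10 / 4) = floor(2.5) = 2; Q3 index = floor(3 * 10 / 4) = floor(7.5) = 7
Q1 = element at index 2 = 36
Q3 = element at index 7 = 62
IQR = 62 - 36 = 26
Final answer: 26


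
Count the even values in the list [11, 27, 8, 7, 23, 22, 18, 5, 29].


Check each element:
  11 is odd
  27 is odd
  8 is even
  7 is odd
  23 is odd
  22 is even
  18 is even
  5 is odd
  29 is odd
Evens: [8, 22, 18]
Count of evens = 3
Final answer: 3


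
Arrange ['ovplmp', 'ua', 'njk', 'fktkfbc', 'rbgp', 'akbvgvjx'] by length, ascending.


Compute lengths:
  'ovplmp' has length 6
  'ua' has length 2
  'njk' has length 3
  'fktkfbc' has length 7
  'rbgp' has length 4
  'akbvgvjx' has length 8
Lengths in increasing order: 2 < 3 < 4 < 6 < 7 < 8
Listing the words in that order gives the answer.
Final answer: ['ua', 'njk', 'rbgp', 'ovplmp', 'fktkfbc', 'akbvgvjx']


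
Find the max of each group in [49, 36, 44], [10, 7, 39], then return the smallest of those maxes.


Find max of each group:
  Group 1: [49, 36, 44] -> max = 49
  Group 2: [10, 7, 39] -> max = 39
Maxes: [49, 39]
Minimum of maxes = 39
Final answer: 39


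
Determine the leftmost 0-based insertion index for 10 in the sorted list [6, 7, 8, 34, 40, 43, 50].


List is sorted: [6, 7, 8, 34, 40, 43, 50]
We need the leftmost position where 10 can be inserted, i.e. the first index whose element is >= 10 (or the end of the list if none is).
Binary search with low=0, high=7 (0-based indices):
  low=0, high=7, mid=3: a[3]=34 >= 10, so high = 3
  low=0, high=3, mid=1: a[1]=7 < 10, so low = 2
  low=2, high=3, mid=2: a[2]=8 < 10, so low = 3
Now low = high = 3, so the insertion index is 3.
Final answer: 3


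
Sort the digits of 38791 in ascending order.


The number 38791 has digits: 3, 8, 7, 9, 1
Sorted: 1, 3, 7, 8, 9
Joining the sorted digits gives the result.
Final answer: 13789


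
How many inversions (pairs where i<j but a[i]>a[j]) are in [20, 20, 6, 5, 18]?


For each element, count the later elements that are smaller than it:
  20 (index 0): smaller elements after it = [6, 5, 18] -> 3
  20 (index 1): smaller elements after it = [6, 5, 18] -> 3
  6 (index 2): smaller elements after it = [5] -> 1
  5 (index 3): smaller elements after it = [] -> 0
Total inversions = 3 + 3 + 1 + 0 = 7
Final answer: 7


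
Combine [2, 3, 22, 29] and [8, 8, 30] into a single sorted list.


List A: [2, 3, 22, 29]
List B: [8, 8, 30]
Repeatedly compare the front elements and take the smaller:
  2 vs 8 -> take 2
  3 vs 8 -> take 3
  22 vs 8 -> take 8
  22 vs 8 -> take 8
  22 vs 30 -> take 22
  29 vs 30 -> take 29
  A is exhausted; append the rest of B: [30]
Final answer: [2, 3, 8, 8, 22, 29, 30]


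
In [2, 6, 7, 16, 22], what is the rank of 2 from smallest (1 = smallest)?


Sort ascending: [2, 6, 7, 16, 22]
Find 2 in the sorted list.
2 is at position 1 (1-indexed).
Final answer: 1


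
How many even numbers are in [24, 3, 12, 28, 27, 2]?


Check each element:
  24 is even
  3 is odd
  12 is even
  28 is even
  27 is odd
  2 is even
Evens: [24, 12, 28, 2]
Count of evens = 4
Final answer: 4


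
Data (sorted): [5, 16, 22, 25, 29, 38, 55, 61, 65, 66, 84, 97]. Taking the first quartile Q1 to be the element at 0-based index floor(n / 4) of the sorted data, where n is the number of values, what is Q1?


The list has n = 12 elements.
Q1 index = floor(12 / 4) = floor(3) = 3
Counting from index 0 in the sorted data, the element at index 3 is 25.
Final answer: 25


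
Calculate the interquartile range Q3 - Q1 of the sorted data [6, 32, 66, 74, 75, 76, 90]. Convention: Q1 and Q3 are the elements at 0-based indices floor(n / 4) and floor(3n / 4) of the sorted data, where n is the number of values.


The data has n = 7 elements.
Q1 index = floor(7 / 4) = floor(1.75) = 1; Q3 index = floor(3 * 7 / 4) = floor(5.25) = 5
Q1 = element at index 1 = 32
Q3 = element at index 5 = 76
IQR = 76 - 32 = 44
Final answer: 44


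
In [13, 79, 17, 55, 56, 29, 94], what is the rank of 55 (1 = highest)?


Sort descending: [94, 79, 56, 55, 29, 17, 13]
Find 55 in the sorted list.
55 is at position 4.
Final answer: 4


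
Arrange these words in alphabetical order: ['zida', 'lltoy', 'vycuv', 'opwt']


Compare strings character by character (the first differing letter decides):
  'lltoy' < 'opwt' since 'l' < 'o' at position 1
  'opwt' < 'vycuv' since 'o' < 'v' at position 1
  'vycuv' < 'zida' since 'v' < 'z' at position 1
Chaining these comparisons gives the alphabetical order.
Final answer: ['lltoy', 'opwt', 'vycuv', 'zida']


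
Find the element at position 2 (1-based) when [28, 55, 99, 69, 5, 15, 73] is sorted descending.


Sort descending: [99, 73, 69, 55, 28, 15, 5]
The 2nd element (1-indexed) is at index 1.
Value = 73
Final answer: 73


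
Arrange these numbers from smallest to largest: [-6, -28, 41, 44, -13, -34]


Original list: [-6, -28, 41, 44, -13, -34]
Repeatedly take the smallest remaining element:
  Remaining [-6, -28, 41, 44, -13, -34] -> smallest is -34
  Remaining [-6, -28, 41, 44, -13] -> smallest is -28
  Remaining [-6, 41, 44, -13] -> smallest is -13
  Remaining [-6, 41, 44] -> smallest is -6
  Remaining [41, 44] -> smallest is 41
  Remaining [44] -> smallest is 44
Collecting the picks in order gives the sorted list.
Final answer: [-34, -28, -13, -6, 41, 44]


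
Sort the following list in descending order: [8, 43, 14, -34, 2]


Original list: [8, 43, 14, -34, 2]
Repeatedly take the largest remaining element:
  Remaining [8, 43, 14, -34, 2] -> largest is 43
  Remaining [8, 14, -34, 2] -> largest is 14
  Remaining [8, -34, 2] -> largest is 8
  Remaining [-34, 2] -> largest is 2
  Remaining [-34] -> largest is -34
Collecting the picks in order gives the descending list.
Final answer: [43, 14, 8, 2, -34]
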